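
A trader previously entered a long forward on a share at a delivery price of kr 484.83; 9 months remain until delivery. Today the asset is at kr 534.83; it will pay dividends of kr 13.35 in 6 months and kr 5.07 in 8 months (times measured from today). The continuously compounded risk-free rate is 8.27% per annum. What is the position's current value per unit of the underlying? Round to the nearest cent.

kr 61.55

PV(remaining dividends) I = 13.35·e^(−0.0827·6/12) + 5.07·e^(−0.0827·8/12) = 17.6073
Current forward F = (S − I)·e^(rT) = (534.83 − 17.6073)·e^(0.0827·9/12) = 517.2227 × 1.063989 = 550.3193
Value (long) = (F − K)·e^(−rT) = (550.3193 − 484.83) × 0.939859 = 61.5507
Value = kr 61.55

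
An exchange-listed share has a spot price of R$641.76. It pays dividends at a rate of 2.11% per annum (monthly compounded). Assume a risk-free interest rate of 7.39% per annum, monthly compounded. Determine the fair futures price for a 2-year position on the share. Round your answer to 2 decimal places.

R$712.94

F = S · (1+r/12)^(12T) / (1+q/12)^(12T)
= 641.76 × 1.158756 / 1.043064 = 641.76 × 1.110916
F = R$712.94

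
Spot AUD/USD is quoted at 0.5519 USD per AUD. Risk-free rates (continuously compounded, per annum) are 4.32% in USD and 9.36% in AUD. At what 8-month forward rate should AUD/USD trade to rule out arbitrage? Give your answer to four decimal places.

0.5337

F = S·e^((r_USD − r_AUD)T) = 0.5519 · e^((0.0432 − 0.0936) × 8/12)
= 0.5519 · e^-0.033600 = 0.5519 × 0.966958
F = 0.5337 USD per AUD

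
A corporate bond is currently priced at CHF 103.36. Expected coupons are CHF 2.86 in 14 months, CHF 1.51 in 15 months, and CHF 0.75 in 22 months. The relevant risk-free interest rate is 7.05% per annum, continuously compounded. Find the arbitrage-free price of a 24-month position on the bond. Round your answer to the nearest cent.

PV(coupons) I = 2.86·e^(−0.0705·14/12) + 1.51·e^(−0.0705·15/12) + 0.75·e^(−0.0705·22/12)
I = 2.6342 + 1.3826 + 0.6591 = 4.6759
F = (S − I)·e^(rT) = (103.36 − 4.6759) · e^(0.0705·24/12)
= 98.6841 · e^0.141000 = 98.6841 × 1.151425 = CHF 113.63

CHF 113.63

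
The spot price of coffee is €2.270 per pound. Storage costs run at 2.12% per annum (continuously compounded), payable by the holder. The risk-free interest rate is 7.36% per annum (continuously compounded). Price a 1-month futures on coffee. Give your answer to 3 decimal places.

Net carry = r + u − y = 0.0736 + 0.0212 − 0.0000 = 0.0948
F = S·e^((r+u−y)T) = 2.270 · e^(0.0948 × 1/12) = 2.270 · e^0.007900
= 2.270 × 1.007931 = €2.288 per pound

€2.288 per pound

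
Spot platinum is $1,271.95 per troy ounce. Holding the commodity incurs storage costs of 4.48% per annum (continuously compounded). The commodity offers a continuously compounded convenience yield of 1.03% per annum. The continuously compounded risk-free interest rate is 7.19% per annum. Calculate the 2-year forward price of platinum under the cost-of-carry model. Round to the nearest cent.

Net carry = r + u − y = 0.0719 + 0.0448 − 0.0103 = 0.1064
F = S·e^((r+u−y)T) = 1271.95 · e^(0.1064 × 2) = 1271.95 · e^0.21280000
= 1271.95 × 1.23713720 = $1,573.58 per troy ounce

$1,573.58 per troy ounce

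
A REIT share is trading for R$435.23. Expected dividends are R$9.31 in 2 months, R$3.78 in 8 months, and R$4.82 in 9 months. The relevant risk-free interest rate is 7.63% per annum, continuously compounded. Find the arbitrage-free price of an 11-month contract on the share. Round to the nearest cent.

R$448.17

PV(dividends) I = 9.31·e^(−0.0763·2/12) + 3.78·e^(−0.0763·8/12) + 4.82·e^(−0.0763·9/12)
I = 9.1924 + 3.5925 + 4.5519 = 17.3368
F = (S − I)·e^(rT) = (435.23 − 17.3368) · e^(0.0763·11/12)
= 417.8932 · e^0.069942 = 417.8932 × 1.072446 = R$448.17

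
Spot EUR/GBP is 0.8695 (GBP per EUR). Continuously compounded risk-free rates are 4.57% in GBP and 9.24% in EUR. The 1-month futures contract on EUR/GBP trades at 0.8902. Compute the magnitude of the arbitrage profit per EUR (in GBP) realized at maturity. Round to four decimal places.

Fair futures: F* = S·e^(carry·T), with carry = (r_GBP − r_EUR) = 0.0457 − 0.0924 = -0.0467
F* = 0.8695 · e^(-0.0467 × 1/12) = 0.8695 · e^-0.003892 = 0.8695 × 0.996116 = 0.8661
Market 0.8902 > fair 0.8661: forward overpriced → cash-and-carry (buy spot, short the forward).
At maturity, profit = |F_mkt − F*| = |0.8902 − 0.8661| = 0.0241 per EUR (in GBP)

0.0241 per EUR (in GBP)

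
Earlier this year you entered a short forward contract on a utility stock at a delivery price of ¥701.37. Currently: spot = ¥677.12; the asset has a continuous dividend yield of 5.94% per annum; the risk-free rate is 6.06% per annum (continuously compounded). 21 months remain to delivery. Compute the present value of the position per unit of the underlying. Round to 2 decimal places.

Current fair forward for the remaining 21 months: F = S·e^((r − q)·T), (r − q) = 0.0606 − 0.0594 = 0.0012
F = 677.12 · e^(0.0012 × 21/12) = 677.12 × 1.002102 = 678.5433
Value of long forward = (F − K)·e^(−rT) = (678.5433 − 701.37) · e^(−0.0606·21/12)
= -22.8267 × 0.899380 = -20.53
Short position value = −(long value) = ¥20.53

¥20.53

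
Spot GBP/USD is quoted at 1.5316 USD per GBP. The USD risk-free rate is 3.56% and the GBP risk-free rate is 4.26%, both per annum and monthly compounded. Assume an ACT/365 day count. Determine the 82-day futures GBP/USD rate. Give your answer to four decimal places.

By covered interest parity, F = S · (1+r_USD/12)^(12T) / (1+r_GBP/12)^(12T)
= 1.5316 × 1.008018 / 1.009599 = 1.5316 × 0.998434
F = 1.5292 USD per GBP

1.5292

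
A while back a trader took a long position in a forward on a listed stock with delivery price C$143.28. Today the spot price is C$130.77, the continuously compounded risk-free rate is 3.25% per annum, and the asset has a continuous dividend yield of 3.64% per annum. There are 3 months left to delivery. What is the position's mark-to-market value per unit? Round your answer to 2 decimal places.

-C$12.54

Current fair forward for the remaining 3 months: F = S·e^((r − q)·T), (r − q) = 0.0325 − 0.0364 = -0.0039
F = 130.77 · e^(-0.0039 × 3/12) = 130.77 × 0.999025 = 130.6425
Value of long forward = (F − K)·e^(−rT) = (130.6425 − 143.28) · e^(−0.0325·3/12)
= -12.6375 × 0.991908 = -12.54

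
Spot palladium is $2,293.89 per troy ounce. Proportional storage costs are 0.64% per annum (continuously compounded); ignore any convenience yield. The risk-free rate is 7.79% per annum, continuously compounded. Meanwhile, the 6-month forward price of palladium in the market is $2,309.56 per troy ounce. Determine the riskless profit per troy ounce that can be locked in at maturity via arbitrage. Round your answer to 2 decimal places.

$83.08 per troy ounce

Fair forward: F* = S·e^(carry·T), with carry = (r + u) = 0.0779 + 0.0064 = 0.0843
F* = 2293.89 · e^(0.0843 × 6/12) = 2293.89 · e^0.04215000 = 2293.89 × 1.04305092 = $2392.6441
Market $2309.56 < fair $2392.6441: forward underpriced → reverse cash-and-carry (short spot, go long the forward).
At maturity, profit = |F_mkt − F*| = |2309.56 − 2392.6441| = $83.08 per troy ounce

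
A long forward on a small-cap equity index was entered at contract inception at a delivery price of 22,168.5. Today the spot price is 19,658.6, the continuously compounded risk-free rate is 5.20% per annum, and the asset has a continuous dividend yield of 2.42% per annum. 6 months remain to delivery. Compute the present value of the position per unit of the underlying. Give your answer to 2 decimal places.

Current fair forward for the remaining 6 months: F = S·e^((r − q)·T), (r − q) = 0.0520 − 0.0242 = 0.0278
F = 19658.6 · e^(0.0278 × 6/12) = 19658.6 × 1.01399705 = 19933.7624
Value of long forward = (F − K)·e^(−rT) = (19933.7624 − 22168.5) · e^(−0.0520·6/12)
= -2234.7376 × 0.97433509 = -2177.38

-2177.38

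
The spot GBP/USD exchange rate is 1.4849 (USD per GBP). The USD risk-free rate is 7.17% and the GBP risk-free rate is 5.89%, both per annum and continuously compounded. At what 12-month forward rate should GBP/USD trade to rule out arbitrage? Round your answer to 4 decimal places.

F = S·e^((r_USD − r_GBP)T) = 1.4849 · e^((0.0717 − 0.0589) × 12/12)
= 1.4849 · e^0.012800 = 1.4849 × 1.012882
F = 1.5040 USD per GBP

1.5040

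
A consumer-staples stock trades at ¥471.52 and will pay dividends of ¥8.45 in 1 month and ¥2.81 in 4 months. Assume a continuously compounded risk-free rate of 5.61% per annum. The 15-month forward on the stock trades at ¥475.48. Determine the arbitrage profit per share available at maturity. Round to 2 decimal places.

¥18.31 per share

PV(dividends) I = 8.45·e^(−0.0561·1/12) + 2.81·e^(−0.0561·4/12) = 11.1685
Fair forward F* = (S − I)·e^(rT) = (471.52 − 11.1685)·e^0.070125 = 460.3515 × 1.072642 = 493.7924
Market ¥475.48 < fair 493.7924: forward underpriced → reverse cash-and-carry (short the stock, invest proceeds at r, pay the dividends, go long the forward).
Profit at T = |F_mkt − F*| = |475.48 − 493.7924| = ¥18.31 per share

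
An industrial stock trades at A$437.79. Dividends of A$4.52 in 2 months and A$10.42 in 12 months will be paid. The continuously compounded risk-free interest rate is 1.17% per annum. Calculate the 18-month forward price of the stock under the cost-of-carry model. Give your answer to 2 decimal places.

A$430.47

PV(dividends) I = 4.52·e^(−0.0117·2/12) + 10.42·e^(−0.0117·12/12)
I = 4.5112 + 10.2988 = 14.8100
F = (S − I)·e^(rT) = (437.79 − 14.8100) · e^(0.0117·18/12)
= 422.9800 · e^0.017550 = 422.9800 × 1.017705 = A$430.47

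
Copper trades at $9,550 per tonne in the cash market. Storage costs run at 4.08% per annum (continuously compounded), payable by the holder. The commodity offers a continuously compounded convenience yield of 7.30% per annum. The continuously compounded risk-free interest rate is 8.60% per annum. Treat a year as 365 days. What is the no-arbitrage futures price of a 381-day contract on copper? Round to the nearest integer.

Net carry = r + u − y = 0.0860 + 0.0408 − 0.0730 = 0.0538
F = S·e^((r+u−y)T) = 9550 · e^(0.0538 × 381/365) = 9550 · e^0.056158
= 9550 × 1.057765 = $10,102 per tonne

$10,102 per tonne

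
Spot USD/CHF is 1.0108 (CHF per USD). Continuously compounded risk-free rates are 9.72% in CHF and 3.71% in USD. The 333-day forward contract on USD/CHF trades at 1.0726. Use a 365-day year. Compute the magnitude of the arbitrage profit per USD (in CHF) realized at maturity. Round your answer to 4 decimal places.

0.0048 per USD (in CHF)

Fair forward: F* = S·e^(carry·T), with carry = (r_CHF − r_USD) = 0.0972 − 0.0371 = 0.0601
F* = 1.0108 · e^(0.0601 × 333/365) = 1.0108 · e^0.054831 = 1.0108 × 1.056362 = 1.0678
Market 1.0726 > fair 1.0678: forward overpriced → cash-and-carry (buy spot, short the forward).
At maturity, profit = |F_mkt − F*| = |1.0726 − 1.0678| = 0.0048 per USD (in CHF)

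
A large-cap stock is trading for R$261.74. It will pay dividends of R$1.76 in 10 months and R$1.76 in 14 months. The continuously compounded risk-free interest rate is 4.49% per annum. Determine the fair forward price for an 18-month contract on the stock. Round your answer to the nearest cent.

R$276.38

PV(dividends) I = 1.76·e^(−0.0449·10/12) + 1.76·e^(−0.0449·14/12)
I = 1.6954 + 1.6702 = 3.3656
F = (S − I)·e^(rT) = (261.74 − 3.3656) · e^(0.0449·18/12)
= 258.3744 · e^0.067350 = 258.3744 × 1.069670 = R$276.38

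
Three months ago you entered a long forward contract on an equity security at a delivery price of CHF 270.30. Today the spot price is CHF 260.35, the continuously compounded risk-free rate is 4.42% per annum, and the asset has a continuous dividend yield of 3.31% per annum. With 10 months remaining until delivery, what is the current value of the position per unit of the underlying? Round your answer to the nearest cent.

Current fair forward for the remaining 10 months: F = S·e^((r − q)·T), (r − q) = 0.0442 − 0.0331 = 0.0111
F = 260.35 · e^(0.0111 × 10/12) = 260.35 × 1.009293 = 262.7694
Value of long forward = (F − K)·e^(−rT) = (262.7694 − 270.30) · e^(−0.0442·10/12)
= -7.5306 × 0.963837 = -7.26

-CHF 7.26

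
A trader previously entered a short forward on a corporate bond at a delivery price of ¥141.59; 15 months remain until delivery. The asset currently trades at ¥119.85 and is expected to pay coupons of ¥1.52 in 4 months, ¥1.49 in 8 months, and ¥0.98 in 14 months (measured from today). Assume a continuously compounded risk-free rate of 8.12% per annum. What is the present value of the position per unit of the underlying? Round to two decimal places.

¥11.86

PV(remaining coupons) I = 1.52·e^(−0.0812·4/12) + 1.49·e^(−0.0812·8/12) + 0.98·e^(−0.0812·14/12) = 3.7823
Current forward F = (S − I)·e^(rT) = (119.85 − 3.7823)·e^(0.0812·15/12) = 116.0677 × 1.106830 = 128.4672
Value (long) = (F − K)·e^(−rT) = (128.4672 − 141.59) × 0.903481 = -11.8562
Short position value = −(long value) = ¥11.86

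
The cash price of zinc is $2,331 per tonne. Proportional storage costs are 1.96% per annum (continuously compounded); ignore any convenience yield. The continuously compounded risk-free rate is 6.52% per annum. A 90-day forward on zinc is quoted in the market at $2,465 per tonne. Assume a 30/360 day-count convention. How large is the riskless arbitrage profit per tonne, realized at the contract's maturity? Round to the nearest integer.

$84 per tonne

Fair forward: F* = S·e^(carry·T), with carry = (r + u) = 0.0652 + 0.0196 = 0.0848
F* = 2331 · e^(0.0848 × 90/360) = 2331 · e^0.021200 = 2331 × 1.021426 = $2380.9440
Market $2465 > fair $2380.9440: forward overpriced → cash-and-carry (buy spot, short the forward).
At maturity, profit = |F_mkt − F*| = |2465 − 2380.9440| = $84 per tonne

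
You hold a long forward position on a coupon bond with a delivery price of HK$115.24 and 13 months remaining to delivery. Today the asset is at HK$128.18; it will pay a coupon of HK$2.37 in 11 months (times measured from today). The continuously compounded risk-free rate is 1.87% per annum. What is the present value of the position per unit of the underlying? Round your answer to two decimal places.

HK$12.92

PV(remaining coupons) I = 2.37·e^(−0.0187·11/12) = 2.3297
Current forward F = (S − I)·e^(rT) = (128.18 − 2.3297)·e^(0.0187·13/12) = 125.8503 × 1.020465 = 128.4258
Value (long) = (F − K)·e^(−rT) = (128.4258 − 115.24) × 0.979945 = 12.9214
Value = HK$12.92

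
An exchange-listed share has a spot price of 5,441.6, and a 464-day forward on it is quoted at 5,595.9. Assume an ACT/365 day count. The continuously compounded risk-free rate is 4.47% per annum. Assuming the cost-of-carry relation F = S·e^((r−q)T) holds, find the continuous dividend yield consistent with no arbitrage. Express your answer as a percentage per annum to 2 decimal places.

From F = S·e^((r−q)T): (r − q) = ln(F/S)/T
ln(5595.9/5441.6) = ln(1.028356) = 0.027961
(r − q) = 0.027961 / (464/365) = 0.021995
q = r − ln(F/S)/T = 0.0447 − 0.021995 = 0.022705
q = 2.27%

2.27%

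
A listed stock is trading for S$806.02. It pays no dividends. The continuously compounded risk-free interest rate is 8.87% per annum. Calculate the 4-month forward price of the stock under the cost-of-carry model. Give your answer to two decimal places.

F = S·e^(rT) = 806.02 · e^(0.0887 × 4/12)
= 806.02 · e^0.029567 = 806.02 × 1.030008
F = S$830.21

S$830.21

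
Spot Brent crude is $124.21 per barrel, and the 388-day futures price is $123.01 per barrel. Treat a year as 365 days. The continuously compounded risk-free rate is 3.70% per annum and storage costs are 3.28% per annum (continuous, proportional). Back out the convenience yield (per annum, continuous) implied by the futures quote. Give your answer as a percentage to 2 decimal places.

7.89%

F = S·e^((r+u−y)T) ⇒ (r+u−y) = ln(F/S)/T
ln(123.01/124.21) = -0.009708; /T ⇒ -0.009133
y = r + u − ln(F/S)/T = 0.0370 + 0.0328 + 0.009133 = 0.078933
y = 7.89%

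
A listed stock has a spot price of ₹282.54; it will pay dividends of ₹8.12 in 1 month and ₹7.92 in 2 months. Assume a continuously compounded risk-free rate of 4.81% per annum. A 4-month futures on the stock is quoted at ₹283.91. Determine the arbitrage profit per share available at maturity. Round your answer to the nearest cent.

PV(dividends) I = 8.12·e^(−0.0481·1/12) + 7.92·e^(−0.0481·2/12) = 15.9443
Fair futures F* = (S − I)·e^(rT) = (282.54 − 15.9443)·e^0.016033 = 266.5957 × 1.016162 = 270.9044
Market ₹283.91 > fair 270.9044: forward overpriced → cash-and-carry (borrow at r, buy the stock and collect the dividends, short the forward).
Profit at T = |F_mkt − F*| = |283.91 − 270.9044| = ₹13.01 per share

₹13.01 per share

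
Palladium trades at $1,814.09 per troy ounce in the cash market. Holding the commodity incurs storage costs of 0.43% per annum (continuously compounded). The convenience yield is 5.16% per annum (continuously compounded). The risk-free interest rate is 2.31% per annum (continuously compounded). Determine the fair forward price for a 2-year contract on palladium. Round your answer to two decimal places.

Net carry = r + u − y = 0.0231 + 0.0043 − 0.0516 = -0.0242
F = S·e^((r+u−y)T) = 1814.09 · e^(-0.0242 × 2) = 1814.09 · e^-0.04840000
= 1814.09 × 0.95275261 = $1,728.38 per troy ounce

$1,728.38 per troy ounce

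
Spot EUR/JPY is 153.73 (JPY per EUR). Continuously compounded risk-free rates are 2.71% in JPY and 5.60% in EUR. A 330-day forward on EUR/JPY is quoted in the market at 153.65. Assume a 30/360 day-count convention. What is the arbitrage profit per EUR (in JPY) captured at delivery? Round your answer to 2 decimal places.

Fair forward: F* = S·e^(carry·T), with carry = (r_JPY − r_EUR) = 0.0271 − 0.0560 = -0.0289
F* = 153.73 · e^(-0.0289 × 330/360) = 153.73 · e^-0.026492 = 153.73 × 0.973856 = 149.7109
Market 153.65 > fair 149.7109: forward overpriced → cash-and-carry (buy spot, short the forward).
At maturity, profit = |F_mkt − F*| = |153.65 − 149.7109| = 3.94 per EUR (in JPY)

3.94 per EUR (in JPY)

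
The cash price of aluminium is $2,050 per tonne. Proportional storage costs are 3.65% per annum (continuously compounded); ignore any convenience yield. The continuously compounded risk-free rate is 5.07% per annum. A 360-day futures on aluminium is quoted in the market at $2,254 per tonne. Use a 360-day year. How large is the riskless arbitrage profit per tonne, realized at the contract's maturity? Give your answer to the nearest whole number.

$17 per tonne

Fair futures: F* = S·e^(carry·T), with carry = (r + u) = 0.0507 + 0.0365 = 0.0872
F* = 2050 · e^(0.0872 × 360/360) = 2050 · e^0.087200 = 2050 × 1.091115 = $2236.7858
Market $2254 > fair $2236.7858: forward overpriced → cash-and-carry (buy spot, short the forward).
At maturity, profit = |F_mkt − F*| = |2254 − 2236.7858| = $17 per tonne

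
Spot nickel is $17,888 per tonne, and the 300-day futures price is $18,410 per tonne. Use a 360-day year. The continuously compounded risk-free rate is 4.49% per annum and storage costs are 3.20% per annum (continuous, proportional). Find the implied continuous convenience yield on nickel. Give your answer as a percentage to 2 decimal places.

F = S·e^((r+u−y)T) ⇒ (r+u−y) = ln(F/S)/T
ln(18410/17888) = 0.028764; /T ⇒ 0.034517
y = r + u − ln(F/S)/T = 0.0449 + 0.0320 − 0.034517 = 0.042383
y = 4.24%

4.24%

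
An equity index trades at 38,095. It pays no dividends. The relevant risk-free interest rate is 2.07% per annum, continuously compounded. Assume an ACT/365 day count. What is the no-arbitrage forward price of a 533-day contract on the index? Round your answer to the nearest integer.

F = S·e^(rT) = 38095 · e^(0.0207 × 533/365)
= 38095 · e^0.030228 = 38095 × 1.030690
F = 39,264

39,264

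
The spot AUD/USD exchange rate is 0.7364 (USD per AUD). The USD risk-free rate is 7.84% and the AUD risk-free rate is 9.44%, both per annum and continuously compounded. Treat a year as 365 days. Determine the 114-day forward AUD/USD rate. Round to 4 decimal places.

F = S·e^((r_USD − r_AUD)T) = 0.7364 · e^((0.0784 − 0.0944) × 114/365)
= 0.7364 · e^-0.004997 = 0.7364 × 0.995015
F = 0.7327 USD per AUD

0.7327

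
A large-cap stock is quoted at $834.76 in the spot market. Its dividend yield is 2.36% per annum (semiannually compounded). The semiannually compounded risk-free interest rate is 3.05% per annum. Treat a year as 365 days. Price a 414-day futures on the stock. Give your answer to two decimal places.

F = S · (1+r/2)^(2T) / (1+q/2)^(2T)
= 834.76 × 1.034930 / 1.026969 = 834.76 × 1.007752
F = $841.23

$841.23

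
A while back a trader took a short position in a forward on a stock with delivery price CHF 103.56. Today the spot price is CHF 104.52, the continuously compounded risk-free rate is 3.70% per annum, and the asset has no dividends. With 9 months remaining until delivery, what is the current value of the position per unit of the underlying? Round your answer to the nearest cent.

Current fair forward for the remaining 9 months: F = S·e^(r·T), r = 0.0370
F = 104.52 · e^(0.0370 × 9/12) = 104.52 × 1.028139 = 107.4611
Value of long forward = (F − K)·e^(−rT) = (107.4611 − 103.56) · e^(−0.0370·9/12)
= 3.9011 × 0.972631 = 3.79
Short position value = −(long value) = -CHF 3.79

-CHF 3.79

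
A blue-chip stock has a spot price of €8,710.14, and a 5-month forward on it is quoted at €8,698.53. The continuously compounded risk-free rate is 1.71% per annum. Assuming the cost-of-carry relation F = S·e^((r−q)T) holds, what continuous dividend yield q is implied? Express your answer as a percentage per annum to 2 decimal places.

From F = S·e^((r−q)T): (r − q) = ln(F/S)/T
ln(8698.53/8710.14) = ln(0.998667) = -0.001334
(r − q) = -0.001334 / (5/12) = -0.003202
q = r − ln(F/S)/T = 0.0171 + 0.003202 = 0.020302
q = 2.03%

2.03%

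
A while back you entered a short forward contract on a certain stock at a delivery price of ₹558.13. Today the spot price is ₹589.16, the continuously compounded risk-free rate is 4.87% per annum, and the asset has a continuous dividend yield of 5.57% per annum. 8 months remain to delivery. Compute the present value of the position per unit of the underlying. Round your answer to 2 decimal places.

Current fair forward for the remaining 8 months: F = S·e^((r − q)·T), (r − q) = 0.0487 − 0.0557 = -0.0070
F = 589.16 · e^(-0.0070 × 8/12) = 589.16 × 0.995344 = 586.4169
Value of long forward = (F − K)·e^(−rT) = (586.4169 − 558.13) · e^(−0.0487·8/12)
= 28.2869 × 0.968055 = 27.38
Short position value = −(long value) = -₹27.38

-₹27.38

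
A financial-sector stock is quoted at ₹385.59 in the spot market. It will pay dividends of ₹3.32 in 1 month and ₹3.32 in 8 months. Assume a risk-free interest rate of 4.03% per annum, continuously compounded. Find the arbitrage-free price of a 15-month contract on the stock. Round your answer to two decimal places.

PV(dividends) I = 3.32·e^(−0.0403·1/12) + 3.32·e^(−0.0403·8/12)
I = 3.3089 + 3.2320 = 6.5409
F = (S − I)·e^(rT) = (385.59 − 6.5409) · e^(0.0403·15/12)
= 379.0491 · e^0.050375 = 379.0491 × 1.051665 = ₹398.63

₹398.63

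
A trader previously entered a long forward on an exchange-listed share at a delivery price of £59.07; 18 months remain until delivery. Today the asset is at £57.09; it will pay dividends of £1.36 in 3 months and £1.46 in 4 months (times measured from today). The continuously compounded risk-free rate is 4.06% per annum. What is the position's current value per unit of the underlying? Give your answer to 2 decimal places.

PV(remaining dividends) I = 1.36·e^(−0.0406·3/12) + 1.46·e^(−0.0406·4/12) = 2.7866
Current forward F = (S − I)·e^(rT) = (57.09 − 2.7866)·e^(0.0406·18/12) = 54.3034 × 1.062793 = 57.7133
Value (long) = (F − K)·e^(−rT) = (57.7133 − 59.07) × 0.940917 = -1.2765
Value = -£1.28

-£1.28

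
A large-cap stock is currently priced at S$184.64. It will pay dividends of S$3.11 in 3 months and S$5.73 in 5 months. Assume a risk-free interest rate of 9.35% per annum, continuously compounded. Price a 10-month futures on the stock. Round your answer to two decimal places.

PV(dividends) I = 3.11·e^(−0.0935·3/12) + 5.73·e^(−0.0935·5/12)
I = 3.0381 + 5.5111 = 8.5492
F = (S − I)·e^(rT) = (184.64 − 8.5492) · e^(0.0935·10/12)
= 176.0908 · e^0.077917 = 176.0908 × 1.081033 = S$190.36

S$190.36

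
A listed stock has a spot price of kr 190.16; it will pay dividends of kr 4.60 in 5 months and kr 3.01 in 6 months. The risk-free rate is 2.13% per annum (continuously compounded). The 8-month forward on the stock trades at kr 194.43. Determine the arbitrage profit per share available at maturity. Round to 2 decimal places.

kr 9.20 per share

PV(dividends) I = 4.60·e^(−0.0213·5/12) + 3.01·e^(−0.0213·6/12) = 7.5375
Fair forward F* = (S − I)·e^(rT) = (190.16 − 7.5375)·e^0.014200 = 182.6225 × 1.014301 = 185.2342
Market kr 194.43 > fair 185.2342: forward overpriced → cash-and-carry (borrow at r, buy the stock and collect the dividends, short the forward).
Profit at T = |F_mkt − F*| = |194.43 − 185.2342| = kr 9.20 per share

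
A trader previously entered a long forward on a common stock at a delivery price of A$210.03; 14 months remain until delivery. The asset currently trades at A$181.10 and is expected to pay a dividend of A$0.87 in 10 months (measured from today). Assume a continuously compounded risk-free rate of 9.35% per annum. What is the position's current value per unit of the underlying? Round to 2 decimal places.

PV(remaining dividends) I = 0.87·e^(−0.0935·10/12) = 0.8048
Current forward F = (S − I)·e^(rT) = (181.10 − 0.8048)·e^(0.0935·14/12) = 180.2952 × 1.115255 = 201.0751
Value (long) = (F − K)·e^(−rT) = (201.0751 − 210.03) × 0.896656 = -8.0295
Value = -A$8.03

-A$8.03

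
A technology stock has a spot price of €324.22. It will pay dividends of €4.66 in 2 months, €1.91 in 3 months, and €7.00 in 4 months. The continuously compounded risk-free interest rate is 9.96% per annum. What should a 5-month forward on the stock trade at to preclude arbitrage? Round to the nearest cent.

PV(dividends) I = 4.66·e^(−0.0996·2/12) + 1.91·e^(−0.0996·3/12) + 7.00·e^(−0.0996·4/12)
I = 4.5833 + 1.8630 + 6.7714 = 13.2177
F = (S − I)·e^(rT) = (324.22 − 13.2177) · e^(0.0996·5/12)
= 311.0023 · e^0.041500 = 311.0023 × 1.042373 = €324.18

€324.18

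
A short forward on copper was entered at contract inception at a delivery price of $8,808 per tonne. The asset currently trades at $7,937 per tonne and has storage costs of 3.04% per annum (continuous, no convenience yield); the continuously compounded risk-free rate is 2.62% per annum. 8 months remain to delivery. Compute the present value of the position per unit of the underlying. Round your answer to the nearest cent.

Current fair forward for the remaining 8 months: F = S·e^((r + u)·T), (r + u) = 0.0262 + 0.0304 = 0.0566
F = 7937 · e^(0.0566 × 8/12) = 7937 × 1.03845427 = 8242.2115
Value of long forward = (F − K)·e^(−rT) = (8242.2115 − 8808) · e^(−0.0262·8/12)
= -565.7885 × 0.98268499 = -555.99
Short position value = −(long value) = $555.99

$555.99 per tonne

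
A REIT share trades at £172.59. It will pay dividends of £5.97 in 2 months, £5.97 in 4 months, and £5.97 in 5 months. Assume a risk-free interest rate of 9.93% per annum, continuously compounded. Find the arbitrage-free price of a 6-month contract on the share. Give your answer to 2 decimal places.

PV(dividends) I = 5.97·e^(−0.0993·2/12) + 5.97·e^(−0.0993·4/12) + 5.97·e^(−0.0993·5/12)
I = 5.8720 + 5.7756 + 5.7280 = 17.3756
F = (S − I)·e^(rT) = (172.59 − 17.3756) · e^(0.0993·6/12)
= 155.2144 · e^0.049650 = 155.2144 × 1.050903 = £163.12

£163.12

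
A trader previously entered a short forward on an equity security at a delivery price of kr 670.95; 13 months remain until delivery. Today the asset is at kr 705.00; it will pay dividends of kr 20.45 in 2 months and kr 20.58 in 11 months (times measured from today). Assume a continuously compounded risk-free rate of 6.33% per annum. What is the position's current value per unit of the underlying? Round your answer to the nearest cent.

PV(remaining dividends) I = 20.45·e^(−0.0633·2/12) + 20.58·e^(−0.0633·11/12) = 39.6552
Current forward F = (S − I)·e^(rT) = (705.00 − 39.6552)·e^(0.0633·13/12) = 665.3448 × 1.070981 = 712.5716
Value (long) = (F − K)·e^(−rT) = (712.5716 − 670.95) × 0.933723 = 38.8630
Short position value = −(long value) = -kr 38.86

-kr 38.86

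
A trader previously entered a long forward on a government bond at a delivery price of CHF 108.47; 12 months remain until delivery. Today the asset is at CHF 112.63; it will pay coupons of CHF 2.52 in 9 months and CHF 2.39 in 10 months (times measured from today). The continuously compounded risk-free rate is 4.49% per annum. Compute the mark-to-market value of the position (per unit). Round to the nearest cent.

CHF 4.18

PV(remaining coupons) I = 2.52·e^(−0.0449·9/12) + 2.39·e^(−0.0449·10/12) = 4.7388
Current forward F = (S − I)·e^(rT) = (112.63 − 4.7388)·e^(0.0449·12/12) = 107.8912 × 1.045923 = 112.8459
Value (long) = (F − K)·e^(−rT) = (112.8459 − 108.47) × 0.956093 = 4.1838
Value = CHF 4.18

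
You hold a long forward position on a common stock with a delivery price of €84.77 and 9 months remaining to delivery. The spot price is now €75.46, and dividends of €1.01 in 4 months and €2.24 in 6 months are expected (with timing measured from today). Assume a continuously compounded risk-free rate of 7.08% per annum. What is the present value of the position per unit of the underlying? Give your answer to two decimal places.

PV(remaining dividends) I = 1.01·e^(−0.0708·4/12) + 2.24·e^(−0.0708·6/12) = 3.1485
Current forward F = (S − I)·e^(rT) = (75.46 − 3.1485)·e^(0.0708·9/12) = 72.3115 × 1.054535 = 76.2550
Value (long) = (F − K)·e^(−rT) = (76.2550 − 84.77) × 0.948285 = -8.0746
Value = -€8.07

-€8.07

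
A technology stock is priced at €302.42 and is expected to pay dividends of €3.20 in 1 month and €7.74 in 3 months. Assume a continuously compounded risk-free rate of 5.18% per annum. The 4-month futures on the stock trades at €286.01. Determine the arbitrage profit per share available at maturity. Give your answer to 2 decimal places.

€10.66 per share

PV(dividends) I = 3.20·e^(−0.0518·1/12) + 7.74·e^(−0.0518·3/12) = 10.8266
Fair futures F* = (S − I)·e^(rT) = (302.42 − 10.8266)·e^0.017267 = 291.5934 × 1.017417 = 296.6721
Market €286.01 < fair 296.6721: forward underpriced → reverse cash-and-carry (short the stock, invest proceeds at r, pay the dividends, go long the forward).
Profit at T = |F_mkt − F*| = |286.01 − 296.6721| = €10.66 per share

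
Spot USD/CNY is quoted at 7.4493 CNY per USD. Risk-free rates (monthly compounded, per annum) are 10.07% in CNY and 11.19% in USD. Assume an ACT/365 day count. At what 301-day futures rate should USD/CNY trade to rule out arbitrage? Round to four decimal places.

By covered interest parity, F = S · (1+r_CNY/12)^(12T) / (1+r_USD/12)^(12T)
= 7.4493 × 1.086212 / 1.096202 = 7.4493 × 0.990887
F = 7.3814 CNY per USD

7.3814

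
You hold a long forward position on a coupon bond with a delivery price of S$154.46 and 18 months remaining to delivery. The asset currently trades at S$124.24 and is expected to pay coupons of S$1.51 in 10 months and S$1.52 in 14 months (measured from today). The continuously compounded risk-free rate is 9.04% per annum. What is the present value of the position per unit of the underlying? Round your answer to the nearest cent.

PV(remaining coupons) I = 1.51·e^(−0.0904·10/12) + 1.52·e^(−0.0904·14/12) = 2.7683
Current forward F = (S − I)·e^(rT) = (124.24 − 2.7683)·e^(0.0904·18/12) = 121.4717 × 1.145224 = 139.1123
Value (long) = (F − K)·e^(−rT) = (139.1123 − 154.46) × 0.873192 = -13.4015
Value = -S$13.40

-S$13.40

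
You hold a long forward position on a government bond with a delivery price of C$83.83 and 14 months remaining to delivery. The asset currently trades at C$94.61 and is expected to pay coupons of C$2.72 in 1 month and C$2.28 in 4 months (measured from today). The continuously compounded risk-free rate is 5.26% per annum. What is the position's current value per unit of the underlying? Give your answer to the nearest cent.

PV(remaining coupons) I = 2.72·e^(−0.0526·1/12) + 2.28·e^(−0.0526·4/12) = 4.9485
Current forward F = (S − I)·e^(rT) = (94.61 − 4.9485)·e^(0.0526·14/12) = 89.6615 × 1.063289 = 95.3361
Value (long) = (F − K)·e^(−rT) = (95.3361 − 83.83) × 0.940478 = 10.8212
Value = C$10.82

C$10.82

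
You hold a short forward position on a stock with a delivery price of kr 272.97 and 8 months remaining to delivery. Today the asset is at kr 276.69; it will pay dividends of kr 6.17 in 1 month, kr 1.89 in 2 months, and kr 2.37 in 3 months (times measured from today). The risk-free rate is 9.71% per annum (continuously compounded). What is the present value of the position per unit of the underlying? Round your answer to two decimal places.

PV(remaining dividends) I = 6.17·e^(−0.0971·1/12) + 1.89·e^(−0.0971·2/12) + 2.37·e^(−0.0971·3/12) = 10.2931
Current forward F = (S − I)·e^(rT) = (276.69 − 10.2931)·e^(0.0971·8/12) = 266.3969 × 1.066874 = 284.2119
Value (long) = (F − K)·e^(−rT) = (284.2119 − 272.97) × 0.937317 = 10.5372
Short position value = −(long value) = -kr 10.54

-kr 10.54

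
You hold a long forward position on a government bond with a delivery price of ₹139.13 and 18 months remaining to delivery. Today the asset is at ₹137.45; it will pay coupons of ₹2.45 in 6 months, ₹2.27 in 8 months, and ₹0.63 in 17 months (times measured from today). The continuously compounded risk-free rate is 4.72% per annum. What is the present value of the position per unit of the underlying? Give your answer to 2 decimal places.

₹2.65

PV(remaining coupons) I = 2.45·e^(−0.0472·6/12) + 2.27·e^(−0.0472·8/12) + 0.63·e^(−0.0472·17/12) = 5.1818
Current forward F = (S − I)·e^(rT) = (137.45 − 5.1818)·e^(0.0472·18/12) = 132.2682 × 1.073367 = 141.9723
Value (long) = (F − K)·e^(−rT) = (141.9723 − 139.13) × 0.931648 = 2.6480
Value = ₹2.65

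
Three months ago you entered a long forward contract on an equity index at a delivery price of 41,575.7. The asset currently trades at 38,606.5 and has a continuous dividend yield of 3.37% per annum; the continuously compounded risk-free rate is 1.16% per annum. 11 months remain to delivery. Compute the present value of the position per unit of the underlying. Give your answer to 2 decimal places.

-3703.84

Current fair forward for the remaining 11 months: F = S·e^((r − q)·T), (r − q) = 0.0116 − 0.0337 = -0.0221
F = 38606.5 · e^(-0.0221 × 11/12) = 38606.5 × 0.97994549 = 37832.2656
Value of long forward = (F − K)·e^(−rT) = (37832.2656 − 41575.7) · e^(−0.0116·11/12)
= -3743.4344 × 0.98942300 = -3703.84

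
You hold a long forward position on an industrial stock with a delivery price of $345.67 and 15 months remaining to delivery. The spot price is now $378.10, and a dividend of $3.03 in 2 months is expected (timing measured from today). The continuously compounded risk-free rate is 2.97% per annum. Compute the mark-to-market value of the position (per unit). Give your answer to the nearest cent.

$42.01

PV(remaining dividends) I = 3.03·e^(−0.0297·2/12) = 3.0150
Current forward F = (S − I)·e^(rT) = (378.10 − 3.0150)·e^(0.0297·15/12) = 375.0850 × 1.037823 = 389.2718
Value (long) = (F − K)·e^(−rT) = (389.2718 − 345.67) × 0.963556 = 42.0128
Value = $42.01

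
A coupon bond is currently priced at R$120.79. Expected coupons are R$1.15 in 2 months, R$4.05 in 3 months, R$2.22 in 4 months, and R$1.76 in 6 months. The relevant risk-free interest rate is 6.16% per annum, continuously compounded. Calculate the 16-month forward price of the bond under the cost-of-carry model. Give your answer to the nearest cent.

R$121.35

PV(coupons) I = 1.15·e^(−0.0616·2/12) + 4.05·e^(−0.0616·3/12) + 2.22·e^(−0.0616·4/12) + 1.76·e^(−0.0616·6/12)
I = 1.1383 + 3.9881 + 2.1749 + 1.7066 = 9.0079
F = (S − I)·e^(rT) = (120.79 − 9.0079) · e^(0.0616·16/12)
= 111.7821 · e^0.082133 = 111.7821 × 1.085600 = R$121.35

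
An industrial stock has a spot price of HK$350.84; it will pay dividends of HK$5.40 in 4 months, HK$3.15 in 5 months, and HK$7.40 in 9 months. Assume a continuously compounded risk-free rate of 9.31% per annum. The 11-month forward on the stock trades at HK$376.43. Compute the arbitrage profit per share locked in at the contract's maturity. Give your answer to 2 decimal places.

PV(dividends) I = 5.40·e^(−0.0931·4/12) + 3.15·e^(−0.0931·5/12) + 7.40·e^(−0.0931·9/12) = 15.1661
Fair forward F* = (S − I)·e^(rT) = (350.84 − 15.1661)·e^0.085342 = 335.6739 × 1.089089 = 365.5788
Market HK$376.43 > fair 365.5788: forward overpriced → cash-and-carry (borrow at r, buy the stock and collect the dividends, short the forward).
Profit at T = |F_mkt − F*| = |376.43 − 365.5788| = HK$10.85 per share

HK$10.85 per share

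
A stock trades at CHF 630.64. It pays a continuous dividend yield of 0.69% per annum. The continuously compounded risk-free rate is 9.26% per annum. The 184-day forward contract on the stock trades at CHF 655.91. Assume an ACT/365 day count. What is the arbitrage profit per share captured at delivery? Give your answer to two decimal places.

Fair forward: F* = S·e^(carry·T), with carry = (r − q) = 0.0926 − 0.0069 = 0.0857
F* = 630.64 · e^(0.0857 × 184/365) = 630.64 · e^0.043202 = 630.64 × 1.044149 = CHF 658.4821
Market CHF 655.91 < fair CHF 658.4821: forward underpriced → reverse cash-and-carry (short spot, go long the forward).
At maturity, profit = |F_mkt − F*| = |655.91 − 658.4821| = CHF 2.57 per share

CHF 2.57 per share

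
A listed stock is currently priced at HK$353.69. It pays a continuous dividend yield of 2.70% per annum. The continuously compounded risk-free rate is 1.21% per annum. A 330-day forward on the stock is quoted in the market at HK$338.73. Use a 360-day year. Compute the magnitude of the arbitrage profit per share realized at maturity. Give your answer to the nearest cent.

Fair forward: F* = S·e^(carry·T), with carry = (r − q) = 0.0121 − 0.0270 = -0.0149
F* = 353.69 · e^(-0.0149 × 330/360) = 353.69 · e^-0.013658 = 353.69 × 0.986435 = HK$348.8922
Market HK$338.73 < fair HK$348.8922: forward underpriced → reverse cash-and-carry (short spot, go long the forward).
At maturity, profit = |F_mkt − F*| = |338.73 − 348.8922| = HK$10.16 per share

HK$10.16 per share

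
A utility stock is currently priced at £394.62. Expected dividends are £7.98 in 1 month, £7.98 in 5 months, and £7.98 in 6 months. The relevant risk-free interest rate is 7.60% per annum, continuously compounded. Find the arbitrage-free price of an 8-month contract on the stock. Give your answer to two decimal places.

PV(dividends) I = 7.98·e^(−0.0760·1/12) + 7.98·e^(−0.0760·5/12) + 7.98·e^(−0.0760·6/12)
I = 7.9296 + 7.7313 + 7.6824 = 23.3433
F = (S − I)·e^(rT) = (394.62 − 23.3433) · e^(0.0760·8/12)
= 371.2767 · e^0.050667 = 371.2767 × 1.051973 = £390.57

£390.57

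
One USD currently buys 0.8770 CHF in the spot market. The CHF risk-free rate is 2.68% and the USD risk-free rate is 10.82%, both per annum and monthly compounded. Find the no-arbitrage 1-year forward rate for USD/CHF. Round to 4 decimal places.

0.8088

By covered interest parity, F = S · (1+r_CHF/12)^(12T) / (1+r_USD/12)^(12T)
= 0.8770 × 1.027132 / 1.113730 = 0.8770 × 0.922245
F = 0.8088 CHF per USD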